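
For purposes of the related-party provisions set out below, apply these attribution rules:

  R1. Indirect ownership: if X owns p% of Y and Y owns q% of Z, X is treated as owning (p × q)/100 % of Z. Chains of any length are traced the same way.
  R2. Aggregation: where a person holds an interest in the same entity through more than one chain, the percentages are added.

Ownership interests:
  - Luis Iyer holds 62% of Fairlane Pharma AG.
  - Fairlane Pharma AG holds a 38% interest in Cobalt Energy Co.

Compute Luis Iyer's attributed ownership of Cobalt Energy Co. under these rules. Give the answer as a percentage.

23.56%

Chain via Fairlane Pharma AG (R1): 62% × 38% = 23.56% of Cobalt Energy Co.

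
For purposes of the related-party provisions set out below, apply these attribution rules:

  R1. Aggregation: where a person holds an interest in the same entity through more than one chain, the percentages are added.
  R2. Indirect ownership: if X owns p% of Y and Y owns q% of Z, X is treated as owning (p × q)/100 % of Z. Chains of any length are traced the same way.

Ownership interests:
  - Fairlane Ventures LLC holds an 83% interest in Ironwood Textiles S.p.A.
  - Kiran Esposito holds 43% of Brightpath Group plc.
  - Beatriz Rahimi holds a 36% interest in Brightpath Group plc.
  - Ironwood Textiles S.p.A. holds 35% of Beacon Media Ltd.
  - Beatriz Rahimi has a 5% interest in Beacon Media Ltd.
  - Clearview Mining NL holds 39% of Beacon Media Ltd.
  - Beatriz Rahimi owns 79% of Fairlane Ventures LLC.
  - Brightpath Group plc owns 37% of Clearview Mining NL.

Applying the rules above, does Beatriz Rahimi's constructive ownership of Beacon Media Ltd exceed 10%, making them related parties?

Yes

Chain via Brightpath Group plc → Clearview Mining NL (R2): 36% × 37% × 39% = 5.1948% of Beacon Media Ltd.
Chain via Fairlane Ventures LLC → Ironwood Textiles S.p.A. (R2): 79% × 83% × 35% = 22.9495% of Beacon Media Ltd.
Direct interest in Beacon Media Ltd: 5%.
Aggregating (R1): 5.1948% + 22.9495% + 5% = 33.1443%.
33.1443% exceeds the 10% threshold, so Beatriz is a related party to Beacon Media Ltd.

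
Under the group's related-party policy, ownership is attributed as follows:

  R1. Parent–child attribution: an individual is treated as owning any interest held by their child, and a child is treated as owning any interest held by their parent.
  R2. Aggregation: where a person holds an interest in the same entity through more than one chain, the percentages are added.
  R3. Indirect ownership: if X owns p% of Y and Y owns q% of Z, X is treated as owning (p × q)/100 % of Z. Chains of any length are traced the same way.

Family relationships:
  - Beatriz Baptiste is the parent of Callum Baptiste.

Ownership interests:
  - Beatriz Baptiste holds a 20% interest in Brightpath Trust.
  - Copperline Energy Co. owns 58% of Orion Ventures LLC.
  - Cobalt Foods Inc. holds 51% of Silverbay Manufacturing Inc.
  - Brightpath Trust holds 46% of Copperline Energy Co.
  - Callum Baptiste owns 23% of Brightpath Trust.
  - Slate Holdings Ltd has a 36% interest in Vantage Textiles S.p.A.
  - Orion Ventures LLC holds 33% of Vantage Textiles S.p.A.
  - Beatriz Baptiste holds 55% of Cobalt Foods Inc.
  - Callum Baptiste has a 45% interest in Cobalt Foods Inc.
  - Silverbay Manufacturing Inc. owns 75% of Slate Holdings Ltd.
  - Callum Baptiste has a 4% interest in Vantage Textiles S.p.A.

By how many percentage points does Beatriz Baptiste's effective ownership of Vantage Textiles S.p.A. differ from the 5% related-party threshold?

By parent–child attribution (R1), Beatriz Baptiste is treated as also owning Callum Baptiste's interest in Cobalt Foods Inc, giving 55% + 45% = 100%.
By parent–child attribution (R1), Beatriz Baptiste is treated as also owning Callum Baptiste's interest in Brightpath Trust, giving 20% + 23% = 43%.
By parent–child attribution (R1), Beatriz Baptiste is treated as owning Callum Baptiste's 4% interest in Vantage Textiles S.p.A.
Chain via Cobalt Foods Inc. → Silverbay Manufacturing Inc. → Slate Holdings Ltd (R3): 100% × 51% × 75% × 36% = 13.77% of Vantage Textiles S.p.A.
Chain via Brightpath Trust → Copperline Energy Co. → Orion Ventures LLC (R3): 43% × 46% × 58% × 33% = 3.785892% of Vantage Textiles S.p.A.
Direct interest in Vantage Textiles S.p.A: 4%.
Aggregating (R2): 13.77% + 3.785892% + 4% = 21.555892%.
21.555892% exceeds the 5% threshold by 16.555892 percentage points.

16.555892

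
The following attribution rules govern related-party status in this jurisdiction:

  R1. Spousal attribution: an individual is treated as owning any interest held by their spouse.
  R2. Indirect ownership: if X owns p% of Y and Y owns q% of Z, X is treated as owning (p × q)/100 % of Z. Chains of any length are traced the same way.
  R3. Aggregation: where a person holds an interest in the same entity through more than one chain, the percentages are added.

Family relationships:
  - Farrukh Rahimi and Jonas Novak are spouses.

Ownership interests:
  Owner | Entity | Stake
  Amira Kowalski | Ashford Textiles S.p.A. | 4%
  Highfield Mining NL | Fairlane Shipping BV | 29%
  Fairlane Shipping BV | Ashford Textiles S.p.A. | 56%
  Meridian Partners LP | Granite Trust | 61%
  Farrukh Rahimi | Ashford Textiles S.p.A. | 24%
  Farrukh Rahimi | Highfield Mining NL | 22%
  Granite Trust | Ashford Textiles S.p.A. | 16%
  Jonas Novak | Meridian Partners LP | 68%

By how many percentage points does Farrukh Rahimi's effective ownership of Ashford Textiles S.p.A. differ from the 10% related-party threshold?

24.2096

By spousal attribution (R1), Farrukh Rahimi is treated as owning Jonas Novak's 68% interest in Meridian Partners LP.
Chain via Highfield Mining NL → Fairlane Shipping BV (R2): 22% × 29% × 56% = 3.5728% of Ashford Textiles S.p.A.
Direct interest in Ashford Textiles S.p.A: 24%.
Chain via Meridian Partners LP → Granite Trust (R2): 68% × 61% × 16% = 6.6368% of Ashford Textiles S.p.A.
Aggregating (R3): 3.5728% + 24% + 6.6368% = 34.2096%.
34.2096% exceeds the 10% threshold by 24.2096 percentage points.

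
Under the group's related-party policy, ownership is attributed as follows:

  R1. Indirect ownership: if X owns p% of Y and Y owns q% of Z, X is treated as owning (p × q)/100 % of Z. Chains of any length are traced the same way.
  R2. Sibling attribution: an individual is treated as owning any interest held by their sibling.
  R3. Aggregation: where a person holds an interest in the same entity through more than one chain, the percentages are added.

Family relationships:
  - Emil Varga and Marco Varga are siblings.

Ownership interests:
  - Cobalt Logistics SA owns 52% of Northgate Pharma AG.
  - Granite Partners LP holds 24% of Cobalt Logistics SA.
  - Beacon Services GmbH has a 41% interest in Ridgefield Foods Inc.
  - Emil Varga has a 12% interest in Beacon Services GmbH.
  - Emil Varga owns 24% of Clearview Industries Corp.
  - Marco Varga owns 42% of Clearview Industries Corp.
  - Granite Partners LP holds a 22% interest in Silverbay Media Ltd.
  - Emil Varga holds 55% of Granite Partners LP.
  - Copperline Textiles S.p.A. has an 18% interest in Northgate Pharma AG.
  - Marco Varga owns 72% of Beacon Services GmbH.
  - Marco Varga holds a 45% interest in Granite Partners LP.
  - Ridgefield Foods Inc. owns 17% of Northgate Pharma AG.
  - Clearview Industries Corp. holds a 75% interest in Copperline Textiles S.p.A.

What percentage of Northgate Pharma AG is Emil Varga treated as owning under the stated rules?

27.2448%

By sibling attribution (R2), Emil Varga is treated as also owning Marco Varga's interest in Granite Partners LP, giving 55% + 45% = 100%.
By sibling attribution (R2), Emil Varga is treated as also owning Marco Varga's interest in Beacon Services GmbH, giving 12% + 72% = 84%.
By sibling attribution (R2), Emil Varga is treated as also owning Marco Varga's interest in Clearview Industries Corp, giving 24% + 42% = 66%.
Chain via Granite Partners LP → Cobalt Logistics SA (R1): 100% × 24% × 52% = 12.48% of Northgate Pharma AG.
Chain via Beacon Services GmbH → Ridgefield Foods Inc. (R1): 84% × 41% × 17% = 5.8548% of Northgate Pharma AG.
Chain via Clearview Industries Corp. → Copperline Textiles S.p.A. (R1): 66% × 75% × 18% = 8.91% of Northgate Pharma AG.
Aggregating (R3): 12.48% + 5.8548% + 8.91% = 27.2448%.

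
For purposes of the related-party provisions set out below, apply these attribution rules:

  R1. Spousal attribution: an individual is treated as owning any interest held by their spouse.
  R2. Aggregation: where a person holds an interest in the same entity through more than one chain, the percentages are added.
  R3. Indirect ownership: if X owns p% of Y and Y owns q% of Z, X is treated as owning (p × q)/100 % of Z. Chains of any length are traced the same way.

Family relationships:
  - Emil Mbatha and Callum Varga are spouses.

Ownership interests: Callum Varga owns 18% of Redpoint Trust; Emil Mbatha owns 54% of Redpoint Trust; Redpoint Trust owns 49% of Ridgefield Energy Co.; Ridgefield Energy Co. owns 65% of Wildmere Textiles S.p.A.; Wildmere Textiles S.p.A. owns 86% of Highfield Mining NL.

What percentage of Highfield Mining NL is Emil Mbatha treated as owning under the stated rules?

19.72152%

By spousal attribution (R1), Emil Mbatha is treated as also owning Callum Varga's interest in Redpoint Trust, giving 54% + 18% = 72%.
Chain via Redpoint Trust → Ridgefield Energy Co. → Wildmere Textiles S.p.A. (R3): 72% × 49% × 65% × 86% = 19.72152% of Highfield Mining NL.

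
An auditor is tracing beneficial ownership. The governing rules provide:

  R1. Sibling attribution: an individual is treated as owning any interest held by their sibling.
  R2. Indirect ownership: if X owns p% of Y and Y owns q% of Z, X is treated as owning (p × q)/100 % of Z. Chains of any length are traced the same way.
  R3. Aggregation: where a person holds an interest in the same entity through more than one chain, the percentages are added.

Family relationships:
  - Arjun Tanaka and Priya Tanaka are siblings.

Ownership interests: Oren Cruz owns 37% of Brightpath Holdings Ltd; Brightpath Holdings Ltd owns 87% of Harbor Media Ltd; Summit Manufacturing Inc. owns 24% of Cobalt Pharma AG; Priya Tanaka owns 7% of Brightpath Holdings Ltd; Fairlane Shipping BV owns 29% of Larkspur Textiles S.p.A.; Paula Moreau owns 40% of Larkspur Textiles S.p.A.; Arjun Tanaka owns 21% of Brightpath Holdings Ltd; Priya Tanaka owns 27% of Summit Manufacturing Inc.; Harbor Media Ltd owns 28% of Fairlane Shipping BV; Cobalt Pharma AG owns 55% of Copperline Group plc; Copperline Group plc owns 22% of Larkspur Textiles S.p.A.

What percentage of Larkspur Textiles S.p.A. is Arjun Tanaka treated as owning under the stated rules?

By sibling attribution (R1), Arjun Tanaka is treated as also owning Priya Tanaka's interest in Brightpath Holdings Ltd, giving 21% + 7% = 28%.
By sibling attribution (R1), Arjun Tanaka is treated as owning Priya Tanaka's 27% interest in Summit Manufacturing Inc.
Chain via Brightpath Holdings Ltd → Harbor Media Ltd → Fairlane Shipping BV (R2): 28% × 87% × 28% × 29% = 1.978032% of Larkspur Textiles S.p.A.
Chain via Summit Manufacturing Inc. → Cobalt Pharma AG → Copperline Group plc (R2): 27% × 24% × 55% × 22% = 0.78408% of Larkspur Textiles S.p.A.
Aggregating (R3): 1.978032% + 0.78408% = 2.762112%.

2.762112%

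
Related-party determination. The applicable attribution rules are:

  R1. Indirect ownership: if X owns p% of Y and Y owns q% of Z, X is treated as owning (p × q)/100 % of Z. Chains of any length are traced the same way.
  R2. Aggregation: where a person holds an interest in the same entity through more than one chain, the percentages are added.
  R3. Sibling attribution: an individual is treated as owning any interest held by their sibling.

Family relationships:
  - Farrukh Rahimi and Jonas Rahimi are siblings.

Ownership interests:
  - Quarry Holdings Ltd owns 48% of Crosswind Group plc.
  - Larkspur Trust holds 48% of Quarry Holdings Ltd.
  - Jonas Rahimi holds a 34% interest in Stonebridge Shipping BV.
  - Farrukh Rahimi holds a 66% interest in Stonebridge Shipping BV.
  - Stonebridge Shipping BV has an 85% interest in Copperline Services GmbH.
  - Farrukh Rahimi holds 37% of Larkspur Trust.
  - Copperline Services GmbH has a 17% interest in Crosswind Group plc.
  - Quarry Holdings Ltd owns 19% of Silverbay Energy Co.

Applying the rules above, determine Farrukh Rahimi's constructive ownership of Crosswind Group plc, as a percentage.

By sibling attribution (R3), Farrukh Rahimi is treated as also owning Jonas Rahimi's interest in Stonebridge Shipping BV, giving 66% + 34% = 100%.
Chain via Stonebridge Shipping BV → Copperline Services GmbH (R1): 100% × 85% × 17% = 14.45% of Crosswind Group plc.
Chain via Larkspur Trust → Quarry Holdings Ltd (R1): 37% × 48% × 48% = 8.5248% of Crosswind Group plc.
Aggregating (R2): 14.45% + 8.5248% = 22.9748%.

22.9748%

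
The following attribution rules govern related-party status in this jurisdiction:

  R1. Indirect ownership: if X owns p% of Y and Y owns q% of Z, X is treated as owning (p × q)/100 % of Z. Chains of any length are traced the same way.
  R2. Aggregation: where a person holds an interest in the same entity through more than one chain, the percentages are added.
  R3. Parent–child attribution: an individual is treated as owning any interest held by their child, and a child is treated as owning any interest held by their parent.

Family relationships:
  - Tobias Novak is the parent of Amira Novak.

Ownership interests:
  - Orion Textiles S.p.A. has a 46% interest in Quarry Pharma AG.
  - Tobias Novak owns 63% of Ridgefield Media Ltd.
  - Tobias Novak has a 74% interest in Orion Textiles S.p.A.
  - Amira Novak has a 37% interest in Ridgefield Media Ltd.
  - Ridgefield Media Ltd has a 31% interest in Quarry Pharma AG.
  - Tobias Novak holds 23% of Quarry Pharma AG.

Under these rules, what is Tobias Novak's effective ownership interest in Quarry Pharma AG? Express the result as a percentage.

88.04%

By parent–child attribution (R3), Tobias Novak is treated as also owning Amira Novak's interest in Ridgefield Media Ltd, giving 63% + 37% = 100%.
Chain via Ridgefield Media Ltd (R1): 100% × 31% = 31% of Quarry Pharma AG.
Chain via Orion Textiles S.p.A. (R1): 74% × 46% = 34.04% of Quarry Pharma AG.
Direct interest in Quarry Pharma AG: 23%.
Aggregating (R2): 31% + 34.04% + 23% = 88.04%.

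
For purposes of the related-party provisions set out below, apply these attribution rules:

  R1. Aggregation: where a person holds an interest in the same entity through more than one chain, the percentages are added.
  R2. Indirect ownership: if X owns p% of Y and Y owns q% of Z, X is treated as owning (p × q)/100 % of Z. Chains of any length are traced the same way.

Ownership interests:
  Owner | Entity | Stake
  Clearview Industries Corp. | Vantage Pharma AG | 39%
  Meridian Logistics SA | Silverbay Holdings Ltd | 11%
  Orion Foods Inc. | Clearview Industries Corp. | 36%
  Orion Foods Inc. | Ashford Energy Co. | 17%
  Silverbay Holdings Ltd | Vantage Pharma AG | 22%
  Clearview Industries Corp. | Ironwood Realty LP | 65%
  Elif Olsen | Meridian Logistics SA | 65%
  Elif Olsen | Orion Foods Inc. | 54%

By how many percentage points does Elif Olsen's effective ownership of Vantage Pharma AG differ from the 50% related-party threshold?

Chain via Meridian Logistics SA → Silverbay Holdings Ltd (R2): 65% × 11% × 22% = 1.573% of Vantage Pharma AG.
Chain via Orion Foods Inc. → Clearview Industries Corp. (R2): 54% × 36% × 39% = 7.5816% of Vantage Pharma AG.
Aggregating (R1): 1.573% + 7.5816% = 9.1546%.
9.1546% falls short of the 50% threshold by 40.8454 percentage points.

40.8454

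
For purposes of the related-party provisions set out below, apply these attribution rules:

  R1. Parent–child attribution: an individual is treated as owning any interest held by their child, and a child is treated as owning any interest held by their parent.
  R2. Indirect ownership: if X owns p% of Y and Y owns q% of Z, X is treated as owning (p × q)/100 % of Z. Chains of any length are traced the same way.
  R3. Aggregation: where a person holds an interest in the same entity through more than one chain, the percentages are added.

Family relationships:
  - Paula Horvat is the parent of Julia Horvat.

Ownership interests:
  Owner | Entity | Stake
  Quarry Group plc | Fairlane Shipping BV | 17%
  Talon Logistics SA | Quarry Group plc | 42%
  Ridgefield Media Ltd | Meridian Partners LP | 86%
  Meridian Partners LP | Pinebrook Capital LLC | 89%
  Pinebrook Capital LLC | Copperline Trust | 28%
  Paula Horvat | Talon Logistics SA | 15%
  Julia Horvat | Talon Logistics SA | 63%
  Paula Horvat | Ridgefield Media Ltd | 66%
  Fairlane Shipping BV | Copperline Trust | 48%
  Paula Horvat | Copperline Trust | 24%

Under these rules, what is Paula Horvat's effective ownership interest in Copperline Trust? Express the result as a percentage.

40.817808%

By parent–child attribution (R1), Paula Horvat is treated as also owning Julia Horvat's interest in Talon Logistics SA, giving 15% + 63% = 78%.
Chain via Talon Logistics SA → Quarry Group plc → Fairlane Shipping BV (R2): 78% × 42% × 17% × 48% = 2.673216% of Copperline Trust.
Chain via Ridgefield Media Ltd → Meridian Partners LP → Pinebrook Capital LLC (R2): 66% × 86% × 89% × 28% = 14.144592% of Copperline Trust.
Direct interest in Copperline Trust: 24%.
Aggregating (R3): 2.673216% + 14.144592% + 24% = 40.817808%.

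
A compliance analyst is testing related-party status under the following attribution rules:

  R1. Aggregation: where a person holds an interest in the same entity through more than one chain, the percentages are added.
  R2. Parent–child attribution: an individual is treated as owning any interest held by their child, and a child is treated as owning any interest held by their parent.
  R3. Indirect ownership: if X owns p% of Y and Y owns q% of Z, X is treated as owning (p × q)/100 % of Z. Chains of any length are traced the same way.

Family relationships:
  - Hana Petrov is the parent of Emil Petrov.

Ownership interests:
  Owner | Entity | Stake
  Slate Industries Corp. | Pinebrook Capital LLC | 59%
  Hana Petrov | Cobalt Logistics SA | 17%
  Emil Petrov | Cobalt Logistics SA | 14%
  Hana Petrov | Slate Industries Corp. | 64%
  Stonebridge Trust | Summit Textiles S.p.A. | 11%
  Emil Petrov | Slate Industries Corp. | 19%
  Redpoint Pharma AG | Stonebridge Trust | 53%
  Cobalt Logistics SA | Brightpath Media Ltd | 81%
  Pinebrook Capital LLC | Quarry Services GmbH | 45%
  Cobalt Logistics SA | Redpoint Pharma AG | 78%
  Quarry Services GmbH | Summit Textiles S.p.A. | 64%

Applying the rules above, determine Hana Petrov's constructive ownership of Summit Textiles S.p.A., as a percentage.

15.513054%

By parent–child attribution (R2), Hana Petrov is treated as also owning Emil Petrov's interest in Cobalt Logistics SA, giving 17% + 14% = 31%.
By parent–child attribution (R2), Hana Petrov is treated as also owning Emil Petrov's interest in Slate Industries Corp, giving 64% + 19% = 83%.
Chain via Cobalt Logistics SA → Redpoint Pharma AG → Stonebridge Trust (R3): 31% × 78% × 53% × 11% = 1.409694% of Summit Textiles S.p.A.
Chain via Slate Industries Corp. → Pinebrook Capital LLC → Quarry Services GmbH (R3): 83% × 59% × 45% × 64% = 14.10336% of Summit Textiles S.p.A.
Aggregating (R1): 1.409694% + 14.10336% = 15.513054%.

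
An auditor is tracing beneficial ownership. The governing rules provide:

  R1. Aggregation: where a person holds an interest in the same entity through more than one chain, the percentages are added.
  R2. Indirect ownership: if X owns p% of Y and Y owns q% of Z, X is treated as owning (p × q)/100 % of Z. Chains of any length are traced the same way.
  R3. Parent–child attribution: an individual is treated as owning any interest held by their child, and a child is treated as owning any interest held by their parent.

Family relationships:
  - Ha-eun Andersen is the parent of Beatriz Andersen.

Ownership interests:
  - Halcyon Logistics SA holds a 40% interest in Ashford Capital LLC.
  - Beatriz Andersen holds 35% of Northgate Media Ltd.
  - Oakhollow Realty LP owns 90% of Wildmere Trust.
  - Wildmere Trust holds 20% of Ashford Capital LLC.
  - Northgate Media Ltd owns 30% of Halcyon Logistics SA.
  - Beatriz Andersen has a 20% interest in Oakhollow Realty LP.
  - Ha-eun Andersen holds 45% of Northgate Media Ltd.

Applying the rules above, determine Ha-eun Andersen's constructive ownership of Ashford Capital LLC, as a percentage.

By parent–child attribution (R3), Ha-eun Andersen is treated as also owning Beatriz Andersen's interest in Northgate Media Ltd, giving 45% + 35% = 80%.
By parent–child attribution (R3), Ha-eun Andersen is treated as owning Beatriz Andersen's 20% interest in Oakhollow Realty LP.
Chain via Northgate Media Ltd → Halcyon Logistics SA (R2): 80% × 30% × 40% = 9.6% of Ashford Capital LLC.
Chain via Oakhollow Realty LP → Wildmere Trust (R2): 20% × 90% × 20% = 3.6% of Ashford Capital LLC.
Aggregating (R1): 9.6% + 3.6% = 13.2%.

13.2%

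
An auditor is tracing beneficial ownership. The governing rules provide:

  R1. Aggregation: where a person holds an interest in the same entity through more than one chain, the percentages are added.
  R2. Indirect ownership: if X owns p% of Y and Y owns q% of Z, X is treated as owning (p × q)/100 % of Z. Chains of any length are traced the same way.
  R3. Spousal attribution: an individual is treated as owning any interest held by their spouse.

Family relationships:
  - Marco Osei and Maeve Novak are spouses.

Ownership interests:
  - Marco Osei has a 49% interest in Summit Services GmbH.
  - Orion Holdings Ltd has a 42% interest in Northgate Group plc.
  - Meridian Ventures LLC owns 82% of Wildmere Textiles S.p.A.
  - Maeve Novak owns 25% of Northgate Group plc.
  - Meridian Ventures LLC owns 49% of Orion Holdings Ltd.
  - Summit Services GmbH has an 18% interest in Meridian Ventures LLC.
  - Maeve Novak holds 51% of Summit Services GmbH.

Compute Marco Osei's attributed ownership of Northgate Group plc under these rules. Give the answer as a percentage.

28.7044%

By spousal attribution (R3), Marco Osei is treated as also owning Maeve Novak's interest in Summit Services GmbH, giving 49% + 51% = 100%.
By spousal attribution (R3), Marco Osei is treated as owning Maeve Novak's 25% interest in Northgate Group plc.
Chain via Summit Services GmbH → Meridian Ventures LLC → Orion Holdings Ltd (R2): 100% × 18% × 49% × 42% = 3.7044% of Northgate Group plc.
Direct interest in Northgate Group plc: 25%.
Aggregating (R1): 3.7044% + 25% = 28.7044%.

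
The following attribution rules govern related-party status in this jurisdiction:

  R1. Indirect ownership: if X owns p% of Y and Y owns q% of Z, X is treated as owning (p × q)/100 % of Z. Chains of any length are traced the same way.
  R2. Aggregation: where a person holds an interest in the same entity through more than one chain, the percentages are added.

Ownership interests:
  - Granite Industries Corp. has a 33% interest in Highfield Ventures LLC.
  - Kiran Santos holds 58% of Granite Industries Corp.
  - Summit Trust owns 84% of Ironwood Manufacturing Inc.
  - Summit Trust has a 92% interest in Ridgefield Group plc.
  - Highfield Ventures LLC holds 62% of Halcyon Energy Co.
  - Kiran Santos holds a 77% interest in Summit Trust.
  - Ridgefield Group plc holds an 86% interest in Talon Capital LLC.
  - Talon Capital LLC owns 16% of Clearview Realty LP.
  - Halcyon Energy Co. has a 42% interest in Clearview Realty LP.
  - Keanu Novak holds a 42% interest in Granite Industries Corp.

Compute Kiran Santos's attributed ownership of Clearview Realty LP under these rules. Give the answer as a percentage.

14.73164%

Chain via Summit Trust → Ridgefield Group plc → Talon Capital LLC (R1): 77% × 92% × 86% × 16% = 9.747584% of Clearview Realty LP.
Chain via Granite Industries Corp. → Highfield Ventures LLC → Halcyon Energy Co. (R1): 58% × 33% × 62% × 42% = 4.984056% of Clearview Realty LP.
Aggregating (R2): 9.747584% + 4.984056% = 14.73164%.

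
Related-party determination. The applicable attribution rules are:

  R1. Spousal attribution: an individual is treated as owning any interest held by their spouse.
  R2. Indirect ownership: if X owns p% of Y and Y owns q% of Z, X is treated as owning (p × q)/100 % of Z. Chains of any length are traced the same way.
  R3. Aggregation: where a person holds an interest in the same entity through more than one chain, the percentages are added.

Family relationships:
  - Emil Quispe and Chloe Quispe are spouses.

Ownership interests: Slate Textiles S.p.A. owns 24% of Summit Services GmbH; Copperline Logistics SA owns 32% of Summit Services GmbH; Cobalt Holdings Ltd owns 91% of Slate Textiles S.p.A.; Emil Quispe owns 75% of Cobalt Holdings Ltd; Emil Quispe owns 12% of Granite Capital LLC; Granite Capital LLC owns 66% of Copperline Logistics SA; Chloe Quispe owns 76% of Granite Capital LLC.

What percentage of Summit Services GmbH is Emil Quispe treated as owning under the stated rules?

34.9656%

By spousal attribution (R1), Emil Quispe is treated as also owning Chloe Quispe's interest in Granite Capital LLC, giving 12% + 76% = 88%.
Chain via Granite Capital LLC → Copperline Logistics SA (R2): 88% × 66% × 32% = 18.5856% of Summit Services GmbH.
Chain via Cobalt Holdings Ltd → Slate Textiles S.p.A. (R2): 75% × 91% × 24% = 16.38% of Summit Services GmbH.
Aggregating (R3): 18.5856% + 16.38% = 34.9656%.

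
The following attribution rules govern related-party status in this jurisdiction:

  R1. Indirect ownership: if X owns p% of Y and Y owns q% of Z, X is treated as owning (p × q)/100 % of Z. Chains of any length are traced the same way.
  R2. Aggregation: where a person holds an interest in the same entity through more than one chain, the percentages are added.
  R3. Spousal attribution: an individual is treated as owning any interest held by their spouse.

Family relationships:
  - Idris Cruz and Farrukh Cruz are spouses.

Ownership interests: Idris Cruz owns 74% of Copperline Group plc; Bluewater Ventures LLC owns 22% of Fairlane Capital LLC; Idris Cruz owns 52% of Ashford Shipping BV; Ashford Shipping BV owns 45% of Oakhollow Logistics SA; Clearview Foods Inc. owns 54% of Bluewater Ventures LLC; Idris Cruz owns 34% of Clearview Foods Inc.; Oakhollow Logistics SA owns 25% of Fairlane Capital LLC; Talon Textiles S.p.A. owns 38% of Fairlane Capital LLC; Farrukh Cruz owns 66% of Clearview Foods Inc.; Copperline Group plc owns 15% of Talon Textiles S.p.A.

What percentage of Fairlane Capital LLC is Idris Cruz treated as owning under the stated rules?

21.948%

By spousal attribution (R3), Idris Cruz is treated as also owning Farrukh Cruz's interest in Clearview Foods Inc, giving 34% + 66% = 100%.
Chain via Copperline Group plc → Talon Textiles S.p.A. (R1): 74% × 15% × 38% = 4.218% of Fairlane Capital LLC.
Chain via Ashford Shipping BV → Oakhollow Logistics SA (R1): 52% × 45% × 25% = 5.85% of Fairlane Capital LLC.
Chain via Clearview Foods Inc. → Bluewater Ventures LLC (R1): 100% × 54% × 22% = 11.88% of Fairlane Capital LLC.
Aggregating (R2): 4.218% + 5.85% + 11.88% = 21.948%.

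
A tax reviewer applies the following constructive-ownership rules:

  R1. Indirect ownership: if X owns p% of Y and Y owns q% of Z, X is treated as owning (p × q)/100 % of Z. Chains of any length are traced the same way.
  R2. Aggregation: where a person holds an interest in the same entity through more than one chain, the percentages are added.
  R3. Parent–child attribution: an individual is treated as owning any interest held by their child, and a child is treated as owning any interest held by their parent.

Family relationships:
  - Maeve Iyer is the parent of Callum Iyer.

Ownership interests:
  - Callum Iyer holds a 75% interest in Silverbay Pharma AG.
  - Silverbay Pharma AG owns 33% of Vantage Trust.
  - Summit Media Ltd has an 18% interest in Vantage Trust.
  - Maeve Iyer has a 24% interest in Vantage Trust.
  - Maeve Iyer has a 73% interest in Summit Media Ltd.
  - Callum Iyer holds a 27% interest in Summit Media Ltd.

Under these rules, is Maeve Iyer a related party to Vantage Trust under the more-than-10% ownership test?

By parent–child attribution (R3), Maeve Iyer is treated as also owning Callum Iyer's interest in Summit Media Ltd, giving 73% + 27% = 100%.
By parent–child attribution (R3), Maeve Iyer is treated as owning Callum Iyer's 75% interest in Silverbay Pharma AG.
Chain via Summit Media Ltd (R1): 100% × 18% = 18% of Vantage Trust.
Direct interest in Vantage Trust: 24%.
Chain via Silverbay Pharma AG (R1): 75% × 33% = 24.75% of Vantage Trust.
Aggregating (R2): 18% + 24% + 24.75% = 66.75%.
66.75% exceeds the 10% threshold, so Maeve is a related party to Vantage Trust.

Yes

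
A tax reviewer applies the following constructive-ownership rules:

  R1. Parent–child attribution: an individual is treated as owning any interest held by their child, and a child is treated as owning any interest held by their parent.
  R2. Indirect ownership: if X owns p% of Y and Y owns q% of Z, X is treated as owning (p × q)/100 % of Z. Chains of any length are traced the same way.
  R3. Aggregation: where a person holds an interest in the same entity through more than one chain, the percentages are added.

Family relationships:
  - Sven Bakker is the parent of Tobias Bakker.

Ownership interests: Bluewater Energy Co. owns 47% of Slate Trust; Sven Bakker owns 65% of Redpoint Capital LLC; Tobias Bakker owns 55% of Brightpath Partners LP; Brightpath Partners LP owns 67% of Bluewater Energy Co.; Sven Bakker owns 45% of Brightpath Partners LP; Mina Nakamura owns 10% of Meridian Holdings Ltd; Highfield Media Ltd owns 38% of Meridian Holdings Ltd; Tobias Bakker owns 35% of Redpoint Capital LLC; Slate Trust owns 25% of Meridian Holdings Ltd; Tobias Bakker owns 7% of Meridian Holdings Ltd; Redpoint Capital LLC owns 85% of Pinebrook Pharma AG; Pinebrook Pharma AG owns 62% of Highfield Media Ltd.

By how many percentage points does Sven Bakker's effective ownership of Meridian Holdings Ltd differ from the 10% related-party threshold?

By parent–child attribution (R1), Sven Bakker is treated as also owning Tobias Bakker's interest in Brightpath Partners LP, giving 45% + 55% = 100%.
By parent–child attribution (R1), Sven Bakker is treated as also owning Tobias Bakker's interest in Redpoint Capital LLC, giving 65% + 35% = 100%.
By parent–child attribution (R1), Sven Bakker is treated as owning Tobias Bakker's 7% interest in Meridian Holdings Ltd.
Chain via Brightpath Partners LP → Bluewater Energy Co. → Slate Trust (R2): 100% × 67% × 47% × 25% = 7.8725% of Meridian Holdings Ltd.
Chain via Redpoint Capital LLC → Pinebrook Pharma AG → Highfield Media Ltd (R2): 100% × 85% × 62% × 38% = 20.026% of Meridian Holdings Ltd.
Direct interest in Meridian Holdings Ltd: 7%.
Aggregating (R3): 7.8725% + 20.026% + 7% = 34.8985%.
34.8985% exceeds the 10% threshold by 24.8985 percentage points.

24.8985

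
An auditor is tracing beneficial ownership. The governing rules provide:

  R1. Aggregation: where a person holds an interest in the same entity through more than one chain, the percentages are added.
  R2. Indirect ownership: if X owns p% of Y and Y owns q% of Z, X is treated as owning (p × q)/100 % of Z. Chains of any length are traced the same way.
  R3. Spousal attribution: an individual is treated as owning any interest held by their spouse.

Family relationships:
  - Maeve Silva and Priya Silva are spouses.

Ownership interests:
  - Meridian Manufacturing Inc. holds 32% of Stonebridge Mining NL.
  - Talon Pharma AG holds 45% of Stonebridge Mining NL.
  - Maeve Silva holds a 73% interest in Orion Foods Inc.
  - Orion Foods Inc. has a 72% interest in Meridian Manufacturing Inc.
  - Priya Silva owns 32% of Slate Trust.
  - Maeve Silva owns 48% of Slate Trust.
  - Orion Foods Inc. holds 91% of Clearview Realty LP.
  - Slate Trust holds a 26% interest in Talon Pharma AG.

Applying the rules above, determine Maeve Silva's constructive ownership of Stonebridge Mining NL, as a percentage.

26.1792%

By spousal attribution (R3), Maeve Silva is treated as also owning Priya Silva's interest in Slate Trust, giving 48% + 32% = 80%.
Chain via Slate Trust → Talon Pharma AG (R2): 80% × 26% × 45% = 9.36% of Stonebridge Mining NL.
Chain via Orion Foods Inc. → Meridian Manufacturing Inc. (R2): 73% × 72% × 32% = 16.8192% of Stonebridge Mining NL.
Aggregating (R1): 9.36% + 16.8192% = 26.1792%.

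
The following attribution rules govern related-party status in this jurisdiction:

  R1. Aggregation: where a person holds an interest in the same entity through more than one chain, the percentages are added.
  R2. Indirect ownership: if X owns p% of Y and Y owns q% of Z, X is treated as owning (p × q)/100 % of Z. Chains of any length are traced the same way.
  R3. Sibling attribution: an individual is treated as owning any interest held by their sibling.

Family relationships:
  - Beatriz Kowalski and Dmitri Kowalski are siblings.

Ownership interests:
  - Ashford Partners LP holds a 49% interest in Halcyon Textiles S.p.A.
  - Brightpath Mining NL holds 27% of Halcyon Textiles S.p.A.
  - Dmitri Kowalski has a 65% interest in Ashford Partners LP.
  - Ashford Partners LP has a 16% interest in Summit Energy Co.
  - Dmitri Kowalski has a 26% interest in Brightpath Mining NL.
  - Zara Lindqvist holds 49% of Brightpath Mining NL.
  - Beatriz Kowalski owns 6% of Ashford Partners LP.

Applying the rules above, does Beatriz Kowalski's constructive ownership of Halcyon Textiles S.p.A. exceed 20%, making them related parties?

By sibling attribution (R3), Beatriz Kowalski is treated as also owning Dmitri Kowalski's interest in Ashford Partners LP, giving 6% + 65% = 71%.
By sibling attribution (R3), Beatriz Kowalski is treated as owning Dmitri Kowalski's 26% interest in Brightpath Mining NL.
Chain via Ashford Partners LP (R2): 71% × 49% = 34.79% of Halcyon Textiles S.p.A.
Chain via Brightpath Mining NL (R2): 26% × 27% = 7.02% of Halcyon Textiles S.p.A.
Aggregating (R1): 34.79% + 7.02% = 41.81%.
41.81% exceeds the 20% threshold, so Beatriz is a related party to Halcyon Textiles S.p.A.

Yes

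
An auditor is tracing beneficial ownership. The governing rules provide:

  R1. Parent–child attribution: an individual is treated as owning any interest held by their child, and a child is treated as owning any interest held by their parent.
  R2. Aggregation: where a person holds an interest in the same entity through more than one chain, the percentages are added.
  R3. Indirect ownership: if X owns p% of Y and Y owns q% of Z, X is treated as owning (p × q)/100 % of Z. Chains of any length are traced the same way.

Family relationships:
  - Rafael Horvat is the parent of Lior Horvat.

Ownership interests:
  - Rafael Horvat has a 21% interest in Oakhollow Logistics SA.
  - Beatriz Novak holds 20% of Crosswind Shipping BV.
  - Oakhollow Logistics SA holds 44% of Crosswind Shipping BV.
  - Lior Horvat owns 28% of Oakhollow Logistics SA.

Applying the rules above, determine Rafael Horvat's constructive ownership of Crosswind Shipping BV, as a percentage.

21.56%

By parent–child attribution (R1), Rafael Horvat is treated as also owning Lior Horvat's interest in Oakhollow Logistics SA, giving 21% + 28% = 49%.
Chain via Oakhollow Logistics SA (R3): 49% × 44% = 21.56% of Crosswind Shipping BV.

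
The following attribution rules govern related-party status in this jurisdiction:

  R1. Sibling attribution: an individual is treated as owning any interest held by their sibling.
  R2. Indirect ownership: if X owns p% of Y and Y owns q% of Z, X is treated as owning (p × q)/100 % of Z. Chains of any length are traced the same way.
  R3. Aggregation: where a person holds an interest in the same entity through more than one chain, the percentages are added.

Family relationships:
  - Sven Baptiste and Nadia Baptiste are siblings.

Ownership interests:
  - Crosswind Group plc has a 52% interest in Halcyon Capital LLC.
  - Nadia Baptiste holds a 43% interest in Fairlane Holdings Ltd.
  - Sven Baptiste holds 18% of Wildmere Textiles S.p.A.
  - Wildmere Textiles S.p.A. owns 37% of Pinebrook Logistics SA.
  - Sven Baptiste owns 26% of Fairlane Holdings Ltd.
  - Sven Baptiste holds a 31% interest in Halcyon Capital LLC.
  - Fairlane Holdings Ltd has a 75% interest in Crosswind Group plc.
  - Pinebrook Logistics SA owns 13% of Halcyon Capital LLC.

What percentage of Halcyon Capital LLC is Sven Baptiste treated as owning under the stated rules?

By sibling attribution (R1), Sven Baptiste is treated as also owning Nadia Baptiste's interest in Fairlane Holdings Ltd, giving 26% + 43% = 69%.
Chain via Wildmere Textiles S.p.A. → Pinebrook Logistics SA (R2): 18% × 37% × 13% = 0.8658% of Halcyon Capital LLC.
Chain via Fairlane Holdings Ltd → Crosswind Group plc (R2): 69% × 75% × 52% = 26.91% of Halcyon Capital LLC.
Direct interest in Halcyon Capital LLC: 31%.
Aggregating (R3): 0.8658% + 26.91% + 31% = 58.7758%.

58.7758%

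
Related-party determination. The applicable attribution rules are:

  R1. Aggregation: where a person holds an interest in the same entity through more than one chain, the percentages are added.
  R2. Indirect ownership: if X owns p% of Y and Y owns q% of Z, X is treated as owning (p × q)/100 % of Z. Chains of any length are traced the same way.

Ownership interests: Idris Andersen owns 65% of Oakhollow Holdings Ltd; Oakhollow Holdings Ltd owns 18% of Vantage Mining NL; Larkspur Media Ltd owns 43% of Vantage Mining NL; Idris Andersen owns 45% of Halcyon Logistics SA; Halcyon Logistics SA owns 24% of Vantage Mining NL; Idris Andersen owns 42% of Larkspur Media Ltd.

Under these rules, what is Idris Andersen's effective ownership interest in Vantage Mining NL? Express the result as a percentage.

Chain via Halcyon Logistics SA (R2): 45% × 24% = 10.8% of Vantage Mining NL.
Chain via Larkspur Media Ltd (R2): 42% × 43% = 18.06% of Vantage Mining NL.
Chain via Oakhollow Holdings Ltd (R2): 65% × 18% = 11.7% of Vantage Mining NL.
Aggregating (R1): 10.8% + 18.06% + 11.7% = 40.56%.

40.56%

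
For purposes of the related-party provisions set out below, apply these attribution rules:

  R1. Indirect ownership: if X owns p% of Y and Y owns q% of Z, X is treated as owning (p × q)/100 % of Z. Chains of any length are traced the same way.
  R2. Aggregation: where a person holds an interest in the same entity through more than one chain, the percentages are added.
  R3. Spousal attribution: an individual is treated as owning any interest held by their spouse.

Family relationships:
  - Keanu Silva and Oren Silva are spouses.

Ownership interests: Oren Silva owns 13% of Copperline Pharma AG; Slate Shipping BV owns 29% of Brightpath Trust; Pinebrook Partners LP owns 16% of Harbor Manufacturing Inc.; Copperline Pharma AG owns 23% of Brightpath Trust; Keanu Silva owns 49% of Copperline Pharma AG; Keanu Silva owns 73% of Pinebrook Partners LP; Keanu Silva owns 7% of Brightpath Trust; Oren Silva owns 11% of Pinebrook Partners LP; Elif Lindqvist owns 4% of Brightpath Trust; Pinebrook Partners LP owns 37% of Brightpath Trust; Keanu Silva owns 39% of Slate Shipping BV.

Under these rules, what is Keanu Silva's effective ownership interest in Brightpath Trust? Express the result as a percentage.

By spousal attribution (R3), Keanu Silva is treated as also owning Oren Silva's interest in Pinebrook Partners LP, giving 73% + 11% = 84%.
By spousal attribution (R3), Keanu Silva is treated as also owning Oren Silva's interest in Copperline Pharma AG, giving 49% + 13% = 62%.
Chain via Pinebrook Partners LP (R1): 84% × 37% = 31.08% of Brightpath Trust.
Chain via Copperline Pharma AG (R1): 62% × 23% = 14.26% of Brightpath Trust.
Chain via Slate Shipping BV (R1): 39% × 29% = 11.31% of Brightpath Trust.
Direct interest in Brightpath Trust: 7%.
Aggregating (R2): 31.08% + 14.26% + 11.31% + 7% = 63.65%.

63.65%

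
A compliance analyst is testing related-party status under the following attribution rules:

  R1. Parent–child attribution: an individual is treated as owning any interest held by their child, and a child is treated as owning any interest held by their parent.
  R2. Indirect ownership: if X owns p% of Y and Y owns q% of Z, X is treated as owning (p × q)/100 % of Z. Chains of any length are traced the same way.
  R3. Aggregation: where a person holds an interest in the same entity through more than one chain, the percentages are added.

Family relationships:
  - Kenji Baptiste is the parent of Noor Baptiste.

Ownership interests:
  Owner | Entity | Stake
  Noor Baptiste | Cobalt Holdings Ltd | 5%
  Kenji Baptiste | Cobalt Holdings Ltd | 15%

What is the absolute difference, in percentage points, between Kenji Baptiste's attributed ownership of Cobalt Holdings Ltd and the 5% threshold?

By parent–child attribution (R1), Kenji Baptiste is treated as also owning Noor Baptiste's interest in Cobalt Holdings Ltd, giving 15% + 5% = 20%.
Direct interest in Cobalt Holdings Ltd: 20%.
20% exceeds the 5% threshold by 15 percentage points.

15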